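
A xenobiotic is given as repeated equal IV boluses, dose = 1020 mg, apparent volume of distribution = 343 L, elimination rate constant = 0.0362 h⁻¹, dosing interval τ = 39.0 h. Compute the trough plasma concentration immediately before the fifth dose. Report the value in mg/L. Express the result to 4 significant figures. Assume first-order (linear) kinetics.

0.9549 mg/L

C₀ per dose = Dose / Vd = 1020 / 343 = 2.974 mg/L
Fraction remaining after one interval: r = e^(−kτ) = e^(−0.03620 × 39.0) = 0.2437
Before dose 5, 4 doses have been given (aged 1τ, 2τ, 3τ, 4τ).
C_trough = C₀ × (r + r² + … + r^4) = C₀ × r(1−r^4)/(1−r)
        = 2.974 × 0.2437 × (1 − 0.003527) / (1 − 0.2437) = 0.9549 mg/L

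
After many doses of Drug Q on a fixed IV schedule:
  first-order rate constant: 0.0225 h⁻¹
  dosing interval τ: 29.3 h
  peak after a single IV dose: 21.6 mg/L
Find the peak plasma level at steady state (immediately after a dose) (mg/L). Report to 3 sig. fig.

e^(−kτ) = e^(−0.02250 × 29.3) = 0.5172
Accumulation ratio R = 1 / (1 − e^(−kτ)) = 1 / (1 − 0.5172) = 2.071
Steady-state peak = C₀ × R = 21.6 × 2.071 = 44.73 mg/L

44.7 mg/L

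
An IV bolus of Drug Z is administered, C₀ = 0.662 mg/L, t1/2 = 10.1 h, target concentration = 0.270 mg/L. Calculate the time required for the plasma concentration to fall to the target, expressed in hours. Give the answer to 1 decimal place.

k = ln2 / t½ = 0.693147 / 10.1 = 0.06863 h⁻¹
t = ln(C₀ / C) / k = ln(0.6620 / 0.270) / 0.06863
  = ln(2.452) / 0.06863 = 0.8969 / 0.06863 = 13.07 h

13.1 h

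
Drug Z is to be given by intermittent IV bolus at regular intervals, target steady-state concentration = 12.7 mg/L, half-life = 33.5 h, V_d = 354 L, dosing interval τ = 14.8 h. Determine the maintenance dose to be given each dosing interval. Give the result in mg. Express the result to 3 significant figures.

1380 mg

k = ln2 / t½ = 0.693147 / 33.5 = 0.02069 h⁻¹
CL = k × Vd = 0.02069 × 354 = 7.324 L/h
At steady state, Dose/τ = Css × CL.
Dose = Css × CL × τ = 12.7 × 7.324 × 14.8 = 1377 mg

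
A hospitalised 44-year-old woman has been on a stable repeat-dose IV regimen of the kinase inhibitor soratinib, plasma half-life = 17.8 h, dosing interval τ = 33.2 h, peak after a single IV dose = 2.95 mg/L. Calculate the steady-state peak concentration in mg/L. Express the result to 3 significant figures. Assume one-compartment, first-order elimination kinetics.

4.07 mg/L

k = ln2 / t½ = 0.693147 / 17.8 = 0.03894 h⁻¹
e^(−kτ) = e^(−0.03894 × 33.2) = 0.2745
Accumulation ratio R = 1 / (1 − e^(−kτ)) = 1 / (1 − 0.2745) = 1.378
Steady-state peak = C₀ × R = 2.95 × 1.378 = 4.065 mg/L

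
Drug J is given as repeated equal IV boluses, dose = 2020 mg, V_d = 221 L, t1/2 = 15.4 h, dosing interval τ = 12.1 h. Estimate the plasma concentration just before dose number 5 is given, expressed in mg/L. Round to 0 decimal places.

11 mg/L

C₀ per dose = Dose / Vd = 2020 / 221 = 9.140 mg/L
k = ln2 / t½ = 0.693147 / 15.4 = 0.04501 h⁻¹
Fraction remaining after one interval: r = e^(−kτ) = e^(−0.04501 × 12.1) = 0.5801
Before dose 5, 4 doses have been given (aged 1τ, 2τ, 3τ, 4τ).
C_trough = C₀ × (r + r² + … + r^4) = C₀ × r(1−r^4)/(1−r)
        = 9.140 × 0.5801 × (1 − 0.1132) / (1 − 0.5801) = 11.20 mg/L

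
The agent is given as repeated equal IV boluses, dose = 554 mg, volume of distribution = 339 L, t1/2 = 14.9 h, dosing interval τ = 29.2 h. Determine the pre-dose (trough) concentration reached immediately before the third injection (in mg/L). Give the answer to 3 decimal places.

C₀ per dose = Dose / Vd = 554 / 339 = 1.634 mg/L
k = ln2 / t½ = 0.693147 / 14.9 = 0.04652 h⁻¹
Fraction remaining after one interval: r = e^(−kτ) = e^(−0.04652 × 29.2) = 0.2571
Before dose 3, 2 doses have been given (aged 1τ, 2τ).
C_trough = C₀ × (r + r²) = 1.634 × (0.2571 + 0.06610) = 0.5281 mg/L

0.528 mg/L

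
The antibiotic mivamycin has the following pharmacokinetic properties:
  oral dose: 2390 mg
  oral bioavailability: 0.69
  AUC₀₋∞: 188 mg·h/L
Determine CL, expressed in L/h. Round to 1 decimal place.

8.8 L/h

CL = F·Dose / AUC = 0.69 × 2390 / 188 = 8.772 L/h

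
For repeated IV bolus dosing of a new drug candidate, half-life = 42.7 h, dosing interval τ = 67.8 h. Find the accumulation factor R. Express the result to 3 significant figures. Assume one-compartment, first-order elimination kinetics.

k = ln2 / t½ = 0.693147 / 42.7 = 0.01623 h⁻¹
e^(−kτ) = e^(−0.01623 × 67.8) = 0.3327
Accumulation ratio R = 1 / (1 − e^(−kτ)) = 1 / (1 − 0.3327) = 1.499

1.50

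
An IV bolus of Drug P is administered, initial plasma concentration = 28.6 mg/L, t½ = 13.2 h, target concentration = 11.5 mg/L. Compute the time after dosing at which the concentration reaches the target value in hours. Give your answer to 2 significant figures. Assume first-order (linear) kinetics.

k = ln2 / t½ = 0.693147 / 13.2 = 0.05251 h⁻¹
t = ln(C₀ / C) / k = ln(28.60 / 11.5) / 0.05251
  = ln(2.487) / 0.05251 = 0.9111 / 0.05251 = 17.35 h

17 h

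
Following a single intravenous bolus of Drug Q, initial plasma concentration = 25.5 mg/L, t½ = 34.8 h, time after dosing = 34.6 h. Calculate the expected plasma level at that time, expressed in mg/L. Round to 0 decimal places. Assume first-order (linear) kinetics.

13 mg/L

k = ln2 / t½ = 0.693147 / 34.8 = 0.01992 h⁻¹
C = C₀ · e^(−k·t) = 25.50 × e^(−0.01992 × 34.6)
  = 25.50 × 0.5020 = 12.80 mg/L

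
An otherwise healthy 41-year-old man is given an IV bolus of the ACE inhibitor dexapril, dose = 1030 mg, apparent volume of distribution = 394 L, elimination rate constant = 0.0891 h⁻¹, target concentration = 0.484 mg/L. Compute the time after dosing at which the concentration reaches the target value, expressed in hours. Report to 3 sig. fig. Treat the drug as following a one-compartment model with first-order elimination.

C₀ = Dose / Vd = 1030 / 394 = 2.614 mg/L
t = ln(C₀ / C) / k = ln(2.614 / 0.484) / 0.08910
  = ln(5.401) / 0.08910 = 1.687 / 0.08910 = 18.93 h

18.9 h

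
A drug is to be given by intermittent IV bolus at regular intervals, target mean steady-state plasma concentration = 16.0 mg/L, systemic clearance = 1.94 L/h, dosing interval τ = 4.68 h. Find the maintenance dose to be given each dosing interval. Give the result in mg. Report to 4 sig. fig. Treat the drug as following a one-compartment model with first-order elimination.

145.3 mg

At steady state, Dose/τ = Css × CL.
Dose = Css × CL × τ = 16.0 × 1.940 × 4.68 = 145.3 mg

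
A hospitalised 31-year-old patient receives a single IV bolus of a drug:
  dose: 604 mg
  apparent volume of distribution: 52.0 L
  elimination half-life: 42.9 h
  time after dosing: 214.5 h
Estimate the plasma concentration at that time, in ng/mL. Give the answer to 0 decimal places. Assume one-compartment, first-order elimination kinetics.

363 ng/mL

C₀ = Dose / Vd = 604.0 / 52.0 = 11.62 mg/L
k = ln2 / t½ = 0.693147 / 42.9 = 0.01616 h⁻¹
t / t½ = 214.5 / 42.9 = 5 half-lives
C = C₀ × (1/2)^5 = 11.62 × 0.03125 = 0.3631 mg/L
Convert: 0.3631 mg/L × 1000 = 363.1 ng/mL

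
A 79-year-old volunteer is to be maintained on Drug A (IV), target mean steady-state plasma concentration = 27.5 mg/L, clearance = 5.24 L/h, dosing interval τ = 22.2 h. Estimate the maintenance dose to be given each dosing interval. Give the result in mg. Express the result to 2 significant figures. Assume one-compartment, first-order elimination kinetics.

3200 mg

At steady state, Dose/τ = Css × CL.
Dose = Css × CL × τ = 27.5 × 5.240 × 22.2 = 3199 mg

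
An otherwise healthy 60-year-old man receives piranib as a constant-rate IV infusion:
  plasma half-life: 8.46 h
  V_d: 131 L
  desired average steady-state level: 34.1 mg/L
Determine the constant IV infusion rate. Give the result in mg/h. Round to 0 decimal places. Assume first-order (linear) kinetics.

k = ln2 / t½ = 0.693147 / 8.46 = 0.08193 h⁻¹
CL = k × Vd = 0.08193 × 131 = 10.73 L/h
At steady state, infusion rate R₀ = Css × CL = 34.1 × 10.73 = 365.9 mg/h

366 mg/h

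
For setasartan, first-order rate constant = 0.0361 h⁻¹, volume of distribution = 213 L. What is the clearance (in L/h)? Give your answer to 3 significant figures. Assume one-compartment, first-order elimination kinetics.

CL = k × Vd = 0.0361 × 213 = 7.689 L/h

7.69 L/h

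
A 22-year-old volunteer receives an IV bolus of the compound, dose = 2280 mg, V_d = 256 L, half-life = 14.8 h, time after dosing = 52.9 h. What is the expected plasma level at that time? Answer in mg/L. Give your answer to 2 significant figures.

0.75 mg/L

C₀ = Dose / Vd = 2280 / 256 = 8.906 mg/L
k = ln2 / t½ = 0.693147 / 14.8 = 0.04683 h⁻¹
C = C₀ · e^(−k·t) = 8.906 × e^(−0.04683 × 52.9)
  = 8.906 × 0.08397 = 0.7478 mg/L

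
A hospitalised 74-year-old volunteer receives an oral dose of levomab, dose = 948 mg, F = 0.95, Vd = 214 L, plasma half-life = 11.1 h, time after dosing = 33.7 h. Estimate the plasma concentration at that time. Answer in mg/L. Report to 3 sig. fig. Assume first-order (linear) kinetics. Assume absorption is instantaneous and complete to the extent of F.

0.513 mg/L

Amount reaching circulation = F × Dose = 0.95 × 948.0 = 900.6 mg
C₀ = F·Dose / Vd = 900.6 / 214 = 4.208 mg/L
k = ln2 / t½ = 0.693147 / 11.1 = 0.06245 h⁻¹
C = C₀ · e^(−k·t) = 4.208 × e^(−0.06245 × 33.7)
  = 4.208 × 0.1219 = 0.5130 mg/L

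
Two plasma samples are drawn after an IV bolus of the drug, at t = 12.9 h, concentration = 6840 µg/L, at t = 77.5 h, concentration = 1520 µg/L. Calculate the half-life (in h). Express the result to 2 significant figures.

k = ln(C₁/C₂) / (t₂ − t₁) = ln(6840/1520) / (77.5 − 12.9)
  = 1.504 / 64.60 = 0.02328 h⁻¹
t½ = ln2 / k = 0.693147 / 0.02328 = 29.77 h

30 h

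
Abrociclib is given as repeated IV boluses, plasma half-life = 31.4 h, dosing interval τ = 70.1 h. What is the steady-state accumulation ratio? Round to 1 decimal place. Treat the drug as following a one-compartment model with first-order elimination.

1.3

k = ln2 / t½ = 0.693147 / 31.4 = 0.02207 h⁻¹
e^(−kτ) = e^(−0.02207 × 70.1) = 0.2129
Accumulation ratio R = 1 / (1 − e^(−kτ)) = 1 / (1 − 0.2129) = 1.270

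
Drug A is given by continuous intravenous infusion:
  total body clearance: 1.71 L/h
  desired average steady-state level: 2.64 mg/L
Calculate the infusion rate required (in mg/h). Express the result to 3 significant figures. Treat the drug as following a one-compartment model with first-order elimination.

4.51 mg/h

At steady state, infusion rate R₀ = Css × CL = 2.64 × 1.710 = 4.514 mg/h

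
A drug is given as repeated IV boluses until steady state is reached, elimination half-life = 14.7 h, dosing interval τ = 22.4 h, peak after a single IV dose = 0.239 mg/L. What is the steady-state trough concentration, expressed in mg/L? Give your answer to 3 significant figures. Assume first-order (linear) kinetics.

k = ln2 / t½ = 0.693147 / 14.7 = 0.04715 h⁻¹
e^(−kτ) = e^(−0.04715 × 22.4) = 0.3478
Accumulation ratio R = 1 / (1 − e^(−kτ)) = 1 / (1 − 0.3478) = 1.533
Steady-state trough = C₀ × R × e^(−kτ) = 0.239 × 1.533 × 0.3478 = 0.1274 mg/L

0.127 mg/L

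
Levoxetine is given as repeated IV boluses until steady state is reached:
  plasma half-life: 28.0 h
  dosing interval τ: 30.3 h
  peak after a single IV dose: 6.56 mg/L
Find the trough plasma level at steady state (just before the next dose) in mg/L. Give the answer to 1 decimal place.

k = ln2 / t½ = 0.693147 / 28.0 = 0.02476 h⁻¹
e^(−kτ) = e^(−0.02476 × 30.3) = 0.4723
Accumulation ratio R = 1 / (1 − e^(−kτ)) = 1 / (1 − 0.4723) = 1.895
Steady-state trough = C₀ × R × e^(−kτ) = 6.56 × 1.895 × 0.4723 = 5.871 mg/L

5.9 mg/L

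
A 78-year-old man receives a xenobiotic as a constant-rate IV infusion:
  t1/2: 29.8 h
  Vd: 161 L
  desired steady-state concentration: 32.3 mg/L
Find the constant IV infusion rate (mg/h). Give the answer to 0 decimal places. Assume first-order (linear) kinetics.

k = ln2 / t½ = 0.693147 / 29.8 = 0.02326 h⁻¹
CL = k × Vd = 0.02326 × 161 = 3.745 L/h
At steady state, infusion rate R₀ = Css × CL = 32.3 × 3.745 = 121.0 mg/h

121 mg/h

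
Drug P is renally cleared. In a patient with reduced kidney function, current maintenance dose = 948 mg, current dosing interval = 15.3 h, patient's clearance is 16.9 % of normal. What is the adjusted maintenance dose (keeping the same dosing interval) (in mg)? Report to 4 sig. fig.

To keep the same average steady-state level, dosing rate must scale with clearance.
CL ratio = 16.9 / 100 = 0.1690
New dose (same interval) = 948 × 0.1690 = 160.2 mg

160.2 mg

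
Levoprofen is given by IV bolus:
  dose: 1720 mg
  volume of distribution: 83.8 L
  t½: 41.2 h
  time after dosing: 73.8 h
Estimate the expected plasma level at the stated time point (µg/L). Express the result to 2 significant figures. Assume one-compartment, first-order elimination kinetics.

C₀ = Dose / Vd = 1720 / 83.8 = 20.53 mg/L
k = ln2 / t½ = 0.693147 / 41.2 = 0.01682 h⁻¹
C = C₀ · e^(−k·t) = 20.53 × e^(−0.01682 × 73.8)
  = 20.53 × 0.2890 = 5.933 mg/L
Convert: 5.933 mg/L × 1000 = 5933 µg/L

5900 µg/L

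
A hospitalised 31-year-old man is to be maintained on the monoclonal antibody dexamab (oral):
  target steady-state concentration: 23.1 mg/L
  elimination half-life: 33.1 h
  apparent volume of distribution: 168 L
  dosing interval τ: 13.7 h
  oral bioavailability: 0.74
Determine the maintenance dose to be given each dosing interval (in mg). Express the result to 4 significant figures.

1505 mg

k = ln2 / t½ = 0.693147 / 33.1 = 0.02094 h⁻¹
CL = k × Vd = 0.02094 × 168 = 3.518 L/h
At steady state, F × (Dose/τ) = Css × CL.
Dose = Css × CL × τ / F = 23.1 × 3.518 × 13.7 / 0.74 = 1505 mg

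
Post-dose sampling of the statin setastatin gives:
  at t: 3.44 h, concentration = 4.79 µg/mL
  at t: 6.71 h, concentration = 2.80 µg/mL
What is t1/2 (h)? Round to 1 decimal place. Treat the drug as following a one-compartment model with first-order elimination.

4.2 h

k = ln(C₁/C₂) / (t₂ − t₁) = ln(4.79/2.80) / (6.71 − 3.44)
  = 0.5369 / 3.270 = 0.1642 h⁻¹
t½ = ln2 / k = 0.693147 / 0.1642 = 4.221 h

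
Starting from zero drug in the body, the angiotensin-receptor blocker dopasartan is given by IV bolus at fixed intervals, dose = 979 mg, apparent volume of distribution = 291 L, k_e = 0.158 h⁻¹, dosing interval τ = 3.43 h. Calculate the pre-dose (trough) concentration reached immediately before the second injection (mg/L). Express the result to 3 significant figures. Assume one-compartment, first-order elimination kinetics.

C₀ per dose = Dose / Vd = 979 / 291 = 3.364 mg/L
Fraction remaining after one interval: r = e^(−kτ) = e^(−0.1580 × 3.43) = 0.5816
Before dose 2, 1 dose has been given (aged 1τ).
C_trough = C₀ × r = 3.364 × 0.5816 = 1.957 mg/L

1.96 mg/L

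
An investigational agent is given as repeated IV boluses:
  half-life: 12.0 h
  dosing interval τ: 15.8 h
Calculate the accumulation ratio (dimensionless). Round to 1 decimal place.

k = ln2 / t½ = 0.693147 / 12.0 = 0.05776 h⁻¹
e^(−kτ) = e^(−0.05776 × 15.8) = 0.4015
Accumulation ratio R = 1 / (1 − e^(−kτ)) = 1 / (1 − 0.4015) = 1.671

1.7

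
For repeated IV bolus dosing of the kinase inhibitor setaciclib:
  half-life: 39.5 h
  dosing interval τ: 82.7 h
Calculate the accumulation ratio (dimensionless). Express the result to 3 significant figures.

k = ln2 / t½ = 0.693147 / 39.5 = 0.01755 h⁻¹
e^(−kτ) = e^(−0.01755 × 82.7) = 0.2342
Accumulation ratio R = 1 / (1 − e^(−kτ)) = 1 / (1 − 0.2342) = 1.306

1.31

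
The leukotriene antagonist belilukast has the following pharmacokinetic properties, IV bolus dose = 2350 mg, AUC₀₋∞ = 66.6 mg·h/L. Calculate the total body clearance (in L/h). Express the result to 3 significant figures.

35.3 L/h

CL = Dose / AUC = 2350 / 66.6 = 35.29 L/h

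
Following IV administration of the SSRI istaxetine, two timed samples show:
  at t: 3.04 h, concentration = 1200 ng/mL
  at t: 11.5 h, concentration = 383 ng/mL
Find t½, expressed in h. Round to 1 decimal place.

k = ln(C₁/C₂) / (t₂ − t₁) = ln(1200/383) / (11.5 − 3.04)
  = 1.142 / 8.460 = 0.1350 h⁻¹
t½ = ln2 / k = 0.693147 / 0.1350 = 5.134 h

5.1 h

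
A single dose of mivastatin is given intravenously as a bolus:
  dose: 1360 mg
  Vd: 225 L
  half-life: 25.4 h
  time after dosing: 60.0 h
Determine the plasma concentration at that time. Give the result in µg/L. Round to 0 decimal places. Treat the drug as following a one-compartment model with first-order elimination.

1176 µg/L

C₀ = Dose / Vd = 1360 / 225 = 6.044 mg/L
k = ln2 / t½ = 0.693147 / 25.4 = 0.02729 h⁻¹
C = C₀ · e^(−k·t) = 6.044 × e^(−0.02729 × 60.0)
  = 6.044 × 0.1945 = 1.176 mg/L
Convert: 1.176 mg/L × 1000 = 1176 µg/L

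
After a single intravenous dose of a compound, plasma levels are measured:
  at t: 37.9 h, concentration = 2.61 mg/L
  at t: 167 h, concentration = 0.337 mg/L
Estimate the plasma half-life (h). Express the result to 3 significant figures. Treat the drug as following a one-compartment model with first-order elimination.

43.7 h

k = ln(C₁/C₂) / (t₂ − t₁) = ln(2.61/0.337) / (167 − 37.9)
  = 2.047 / 129.1 = 0.01586 h⁻¹
t½ = ln2 / k = 0.693147 / 0.01586 = 43.70 h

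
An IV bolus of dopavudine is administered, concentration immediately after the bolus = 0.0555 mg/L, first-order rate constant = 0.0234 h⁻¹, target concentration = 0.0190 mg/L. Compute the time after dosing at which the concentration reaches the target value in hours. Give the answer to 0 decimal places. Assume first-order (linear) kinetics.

t = ln(C₀ / C) / k = ln(0.05550 / 0.0190) / 0.02340
  = ln(2.921) / 0.02340 = 1.072 / 0.02340 = 45.81 h

46 h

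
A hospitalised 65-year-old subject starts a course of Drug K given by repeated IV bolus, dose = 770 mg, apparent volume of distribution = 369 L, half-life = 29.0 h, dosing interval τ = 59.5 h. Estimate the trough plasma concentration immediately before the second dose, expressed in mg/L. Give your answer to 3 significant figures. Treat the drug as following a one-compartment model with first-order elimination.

0.503 mg/L

C₀ per dose = Dose / Vd = 770 / 369 = 2.087 mg/L
k = ln2 / t½ = 0.693147 / 29.0 = 0.02390 h⁻¹
Fraction remaining after one interval: r = e^(−kτ) = e^(−0.02390 × 59.5) = 0.2412
Before dose 2, 1 dose has been given (aged 1τ).
C_trough = C₀ × r = 2.087 × 0.2412 = 0.5034 mg/L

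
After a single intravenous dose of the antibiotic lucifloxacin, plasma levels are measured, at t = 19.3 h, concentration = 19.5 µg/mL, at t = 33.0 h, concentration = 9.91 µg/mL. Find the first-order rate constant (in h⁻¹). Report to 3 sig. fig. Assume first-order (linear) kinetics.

k = ln(C₁/C₂) / (t₂ − t₁) = ln(19.5/9.91) / (33.0 − 19.3)
  = 0.6769 / 13.70 = 0.04941 h⁻¹

0.0494 h⁻¹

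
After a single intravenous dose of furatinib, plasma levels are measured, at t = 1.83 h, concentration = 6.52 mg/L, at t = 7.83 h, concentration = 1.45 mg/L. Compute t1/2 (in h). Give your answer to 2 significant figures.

k = ln(C₁/C₂) / (t₂ − t₁) = ln(6.52/1.45) / (7.83 − 1.83)
  = 1.503 / 6.000 = 0.2505 h⁻¹
t½ = ln2 / k = 0.693147 / 0.2505 = 2.767 h

2.8 h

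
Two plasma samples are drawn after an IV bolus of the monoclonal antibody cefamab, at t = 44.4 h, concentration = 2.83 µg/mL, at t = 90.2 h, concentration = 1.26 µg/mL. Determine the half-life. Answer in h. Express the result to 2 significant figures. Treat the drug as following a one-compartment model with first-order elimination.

k = ln(C₁/C₂) / (t₂ − t₁) = ln(2.83/1.26) / (90.2 − 44.4)
  = 0.8092 / 45.80 = 0.01767 h⁻¹
t½ = ln2 / k = 0.693147 / 0.01767 = 39.23 h

39 h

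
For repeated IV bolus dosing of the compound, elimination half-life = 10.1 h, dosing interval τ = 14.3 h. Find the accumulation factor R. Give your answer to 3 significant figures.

k = ln2 / t½ = 0.693147 / 10.1 = 0.06863 h⁻¹
e^(−kτ) = e^(−0.06863 × 14.3) = 0.3748
Accumulation ratio R = 1 / (1 − e^(−kτ)) = 1 / (1 − 0.3748) = 1.599

1.60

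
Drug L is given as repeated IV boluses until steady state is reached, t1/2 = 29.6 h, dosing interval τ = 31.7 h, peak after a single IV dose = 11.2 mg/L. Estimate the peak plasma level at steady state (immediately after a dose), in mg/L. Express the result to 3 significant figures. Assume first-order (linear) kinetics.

21.4 mg/L

k = ln2 / t½ = 0.693147 / 29.6 = 0.02342 h⁻¹
e^(−kτ) = e^(−0.02342 × 31.7) = 0.4760
Accumulation ratio R = 1 / (1 − e^(−kτ)) = 1 / (1 − 0.4760) = 1.908
Steady-state peak = C₀ × R = 11.2 × 1.908 = 21.37 mg/L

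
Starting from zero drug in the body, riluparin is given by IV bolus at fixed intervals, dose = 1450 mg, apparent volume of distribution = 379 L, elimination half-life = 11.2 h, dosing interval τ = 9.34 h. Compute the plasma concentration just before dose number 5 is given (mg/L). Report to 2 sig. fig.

C₀ per dose = Dose / Vd = 1450 / 379 = 3.826 mg/L
k = ln2 / t½ = 0.693147 / 11.2 = 0.06189 h⁻¹
Fraction remaining after one interval: r = e^(−kτ) = e^(−0.06189 × 9.34) = 0.5610
Before dose 5, 4 doses have been given (aged 1τ, 2τ, 3τ, 4τ).
C_trough = C₀ × (r + r² + … + r^4) = C₀ × r(1−r^4)/(1−r)
        = 3.826 × 0.5610 × (1 − 0.09905) / (1 − 0.5610) = 4.405 mg/L

4.4 mg/L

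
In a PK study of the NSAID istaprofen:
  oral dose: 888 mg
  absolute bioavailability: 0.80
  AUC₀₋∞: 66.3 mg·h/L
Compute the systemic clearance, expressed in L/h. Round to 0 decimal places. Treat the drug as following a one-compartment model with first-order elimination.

11 L/h

CL = F·Dose / AUC = 0.80 × 888 / 66.3 = 10.71 L/h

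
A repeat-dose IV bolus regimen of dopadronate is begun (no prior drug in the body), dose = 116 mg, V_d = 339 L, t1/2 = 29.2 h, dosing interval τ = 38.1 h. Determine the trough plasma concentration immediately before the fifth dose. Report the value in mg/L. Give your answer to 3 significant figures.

0.226 mg/L

C₀ per dose = Dose / Vd = 116 / 339 = 0.3422 mg/L
k = ln2 / t½ = 0.693147 / 29.2 = 0.02374 h⁻¹
Fraction remaining after one interval: r = e^(−kτ) = e^(−0.02374 × 38.1) = 0.4047
Before dose 5, 4 doses have been given (aged 1τ, 2τ, 3τ, 4τ).
C_trough = C₀ × (r + r² + … + r^4) = C₀ × r(1−r^4)/(1−r)
        = 0.3422 × 0.4047 × (1 − 0.02682) / (1 − 0.4047) = 0.2264 mg/L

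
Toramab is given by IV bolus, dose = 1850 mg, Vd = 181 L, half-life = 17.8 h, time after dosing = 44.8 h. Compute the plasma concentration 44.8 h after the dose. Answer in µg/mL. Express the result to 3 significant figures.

C₀ = Dose / Vd = 1850 / 181 = 10.22 mg/L
k = ln2 / t½ = 0.693147 / 17.8 = 0.03894 h⁻¹
C = C₀ · e^(−k·t) = 10.22 × e^(−0.03894 × 44.8)
  = 10.22 × 0.1747 = 1.785 mg/L
(1.785 mg/L = 1.785 µg/mL)

1.79 µg/mL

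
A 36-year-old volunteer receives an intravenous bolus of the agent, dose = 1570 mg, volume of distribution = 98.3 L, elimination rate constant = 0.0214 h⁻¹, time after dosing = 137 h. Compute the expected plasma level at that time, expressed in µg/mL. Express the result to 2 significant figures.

C₀ = Dose / Vd = 1570 / 98.3 = 15.97 mg/L
C = C₀ · e^(−k·t) = 15.97 × e^(−0.02140 × 137)
  = 15.97 × 0.05330 = 0.8512 mg/L
(0.8512 mg/L = 0.8512 µg/mL)

0.85 µg/mL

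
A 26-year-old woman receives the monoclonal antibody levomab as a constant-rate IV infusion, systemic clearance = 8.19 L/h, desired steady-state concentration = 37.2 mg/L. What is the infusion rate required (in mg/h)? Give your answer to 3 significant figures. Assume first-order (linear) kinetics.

305 mg/h

At steady state, infusion rate R₀ = Css × CL = 37.2 × 8.190 = 304.7 mg/h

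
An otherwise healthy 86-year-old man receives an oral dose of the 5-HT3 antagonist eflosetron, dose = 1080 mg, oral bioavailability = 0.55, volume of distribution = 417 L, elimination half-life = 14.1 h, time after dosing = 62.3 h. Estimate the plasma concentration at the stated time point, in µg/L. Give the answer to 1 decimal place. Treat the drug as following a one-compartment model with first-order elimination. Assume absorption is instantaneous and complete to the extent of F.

66.6 µg/L

Amount reaching circulation = F × Dose = 0.55 × 1080 = 594.0 mg
C₀ = F·Dose / Vd = 594.0 / 417 = 1.424 mg/L
k = ln2 / t½ = 0.693147 / 14.1 = 0.04916 h⁻¹
C = C₀ · e^(−k·t) = 1.424 × e^(−0.04916 × 62.3)
  = 1.424 × 0.04676 = 0.06659 mg/L
Convert: 0.06659 mg/L × 1000 = 66.59 µg/L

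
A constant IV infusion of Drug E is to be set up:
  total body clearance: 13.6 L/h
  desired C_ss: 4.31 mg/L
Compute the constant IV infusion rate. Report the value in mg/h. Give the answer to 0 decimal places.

At steady state, infusion rate R₀ = Css × CL = 4.31 × 13.60 = 58.62 mg/h

59 mg/h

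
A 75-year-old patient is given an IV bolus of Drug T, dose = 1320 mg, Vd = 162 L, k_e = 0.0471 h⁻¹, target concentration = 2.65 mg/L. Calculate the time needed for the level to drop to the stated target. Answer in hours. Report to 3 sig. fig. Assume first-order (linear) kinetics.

C₀ = Dose / Vd = 1320 / 162 = 8.148 mg/L
t = ln(C₀ / C) / k = ln(8.148 / 2.65) / 0.04710
  = ln(3.075) / 0.04710 = 1.123 / 0.04710 = 23.84 h

23.8 h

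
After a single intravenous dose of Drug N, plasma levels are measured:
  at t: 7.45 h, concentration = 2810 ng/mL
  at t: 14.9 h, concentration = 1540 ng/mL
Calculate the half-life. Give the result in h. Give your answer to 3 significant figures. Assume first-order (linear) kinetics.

k = ln(C₁/C₂) / (t₂ − t₁) = ln(2810/1540) / (14.9 − 7.45)
  = 0.6014 / 7.450 = 0.08072 h⁻¹
t½ = ln2 / k = 0.693147 / 0.08072 = 8.587 h

8.59 h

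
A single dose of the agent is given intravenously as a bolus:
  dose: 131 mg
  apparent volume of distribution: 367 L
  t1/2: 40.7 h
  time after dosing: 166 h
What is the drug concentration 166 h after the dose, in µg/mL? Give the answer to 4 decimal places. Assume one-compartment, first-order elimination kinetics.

0.0211 µg/mL

C₀ = Dose / Vd = 131.0 / 367 = 0.3569 mg/L
k = ln2 / t½ = 0.693147 / 40.7 = 0.01703 h⁻¹
C = C₀ · e^(−k·t) = 0.3569 × e^(−0.01703 × 166)
  = 0.3569 × 0.05919 = 0.02112 mg/L
(0.02112 mg/L = 0.02112 µg/mL)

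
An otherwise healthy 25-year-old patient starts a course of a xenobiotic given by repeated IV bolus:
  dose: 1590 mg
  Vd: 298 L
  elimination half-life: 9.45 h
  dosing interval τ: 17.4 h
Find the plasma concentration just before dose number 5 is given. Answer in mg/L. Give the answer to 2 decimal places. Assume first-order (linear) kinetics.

C₀ per dose = Dose / Vd = 1590 / 298 = 5.336 mg/L
k = ln2 / t½ = 0.693147 / 9.45 = 0.07335 h⁻¹
Fraction remaining after one interval: r = e^(−kτ) = e^(−0.07335 × 17.4) = 0.2791
Before dose 5, 4 doses have been given (aged 1τ, 2τ, 3τ, 4τ).
C_trough = C₀ × (r + r² + … + r^4) = C₀ × r(1−r^4)/(1−r)
        = 5.336 × 0.2791 × (1 − 0.006068) / (1 − 0.2791) = 2.053 mg/L

2.05 mg/L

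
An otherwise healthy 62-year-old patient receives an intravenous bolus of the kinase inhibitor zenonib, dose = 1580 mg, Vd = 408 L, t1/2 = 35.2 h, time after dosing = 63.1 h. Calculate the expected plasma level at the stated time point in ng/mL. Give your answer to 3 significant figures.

C₀ = Dose / Vd = 1580 / 408 = 3.873 mg/L
k = ln2 / t½ = 0.693147 / 35.2 = 0.01969 h⁻¹
C = C₀ · e^(−k·t) = 3.873 × e^(−0.01969 × 63.1)
  = 3.873 × 0.2887 = 1.118 mg/L
Convert: 1.118 mg/L × 1000 = 1118 ng/mL

1120 ng/mL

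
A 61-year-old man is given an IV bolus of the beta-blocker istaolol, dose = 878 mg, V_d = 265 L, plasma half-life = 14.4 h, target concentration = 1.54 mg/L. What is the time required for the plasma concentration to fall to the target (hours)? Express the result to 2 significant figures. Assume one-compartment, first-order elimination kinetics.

C₀ = Dose / Vd = 878.0 / 265 = 3.313 mg/L
k = ln2 / t½ = 0.693147 / 14.4 = 0.04814 h⁻¹
t = ln(C₀ / C) / k = ln(3.313 / 1.54) / 0.04814
  = ln(2.151) / 0.04814 = 0.7659 / 0.04814 = 15.91 h

16 h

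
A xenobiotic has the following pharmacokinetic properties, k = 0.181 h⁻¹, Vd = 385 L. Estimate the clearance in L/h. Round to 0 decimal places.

70 L/h

CL = k × Vd = 0.181 × 385 = 69.69 L/h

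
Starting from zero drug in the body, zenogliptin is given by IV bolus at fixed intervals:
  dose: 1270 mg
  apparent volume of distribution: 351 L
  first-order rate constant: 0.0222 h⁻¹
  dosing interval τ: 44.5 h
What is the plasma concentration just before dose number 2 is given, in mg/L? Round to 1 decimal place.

1.3 mg/L

C₀ per dose = Dose / Vd = 1270 / 351 = 3.618 mg/L
Fraction remaining after one interval: r = e^(−kτ) = e^(−0.02220 × 44.5) = 0.3724
Before dose 2, 1 dose has been given (aged 1τ).
C_trough = C₀ × r = 3.618 × 0.3724 = 1.347 mg/L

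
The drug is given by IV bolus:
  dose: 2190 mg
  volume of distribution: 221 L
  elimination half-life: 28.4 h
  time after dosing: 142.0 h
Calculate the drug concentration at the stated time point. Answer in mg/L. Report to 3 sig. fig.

C₀ = Dose / Vd = 2190 / 221 = 9.910 mg/L
k = ln2 / t½ = 0.693147 / 28.4 = 0.02441 h⁻¹
t / t½ = 142.0 / 28.4 = 5 half-lives
C = C₀ × (1/2)^5 = 9.910 × 0.03125 = 0.3097 mg/L

0.310 mg/L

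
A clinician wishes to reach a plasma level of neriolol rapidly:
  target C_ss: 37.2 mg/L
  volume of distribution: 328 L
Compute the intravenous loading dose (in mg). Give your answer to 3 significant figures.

LD = Css × Vd = 37.2 × 328 = 12200 mg

12200 mg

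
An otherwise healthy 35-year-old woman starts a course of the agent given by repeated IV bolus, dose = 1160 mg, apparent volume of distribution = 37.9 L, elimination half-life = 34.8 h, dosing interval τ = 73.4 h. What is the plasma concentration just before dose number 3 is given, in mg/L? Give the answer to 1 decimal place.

C₀ per dose = Dose / Vd = 1160 / 37.9 = 30.61 mg/L
k = ln2 / t½ = 0.693147 / 34.8 = 0.01992 h⁻¹
Fraction remaining after one interval: r = e^(−kτ) = e^(−0.01992 × 73.4) = 0.2317
Before dose 3, 2 doses have been given (aged 1τ, 2τ).
C_trough = C₀ × (r + r²) = 30.61 × (0.2317 + 0.05368) = 8.735 mg/L

8.7 mg/L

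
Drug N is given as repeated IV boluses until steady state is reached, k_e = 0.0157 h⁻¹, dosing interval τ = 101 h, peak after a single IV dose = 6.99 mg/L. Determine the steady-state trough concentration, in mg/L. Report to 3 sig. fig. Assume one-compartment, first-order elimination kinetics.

e^(−kτ) = e^(−0.01570 × 101) = 0.2048
Accumulation ratio R = 1 / (1 − e^(−kτ)) = 1 / (1 − 0.2048) = 1.258
Steady-state trough = C₀ × R × e^(−kτ) = 6.99 × 1.258 × 0.2048 = 1.801 mg/L

1.80 mg/L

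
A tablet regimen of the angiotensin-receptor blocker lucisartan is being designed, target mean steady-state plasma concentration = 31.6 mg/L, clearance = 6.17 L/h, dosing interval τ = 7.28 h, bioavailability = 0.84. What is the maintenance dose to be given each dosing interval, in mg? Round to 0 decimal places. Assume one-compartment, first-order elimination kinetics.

At steady state, F × (Dose/τ) = Css × CL.
Dose = Css × CL × τ / F = 31.6 × 6.170 × 7.28 / 0.84 = 1690 mg

1690 mg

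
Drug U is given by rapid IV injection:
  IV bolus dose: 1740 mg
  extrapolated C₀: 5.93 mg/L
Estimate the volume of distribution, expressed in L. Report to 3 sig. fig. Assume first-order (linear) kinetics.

Vd = Dose / C₀ = 1740 / 5.93 = 293.4 L

293 L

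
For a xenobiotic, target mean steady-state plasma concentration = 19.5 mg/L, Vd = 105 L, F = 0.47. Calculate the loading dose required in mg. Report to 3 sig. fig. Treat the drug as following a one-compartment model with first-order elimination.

LD = Css × Vd / F = 19.5 × 105 / 0.47 = 4356 mg

4360 mg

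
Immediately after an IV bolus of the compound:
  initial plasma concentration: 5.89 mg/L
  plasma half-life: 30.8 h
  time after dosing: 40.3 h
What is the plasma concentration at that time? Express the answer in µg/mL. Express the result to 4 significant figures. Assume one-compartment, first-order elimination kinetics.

k = ln2 / t½ = 0.693147 / 30.8 = 0.02250 h⁻¹
C = C₀ · e^(−k·t) = 5.890 × e^(−0.02250 × 40.3)
  = 5.890 × 0.4038 = 2.378 mg/L
(2.378 mg/L = 2.378 µg/mL)

2.378 µg/mL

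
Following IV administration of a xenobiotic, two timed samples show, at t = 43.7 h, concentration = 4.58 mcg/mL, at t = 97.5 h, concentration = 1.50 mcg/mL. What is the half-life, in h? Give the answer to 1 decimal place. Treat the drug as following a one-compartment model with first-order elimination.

33.4 h

k = ln(C₁/C₂) / (t₂ − t₁) = ln(4.58/1.50) / (97.5 − 43.7)
  = 1.116 / 53.80 = 0.02074 h⁻¹
t½ = ln2 / k = 0.693147 / 0.02074 = 33.42 h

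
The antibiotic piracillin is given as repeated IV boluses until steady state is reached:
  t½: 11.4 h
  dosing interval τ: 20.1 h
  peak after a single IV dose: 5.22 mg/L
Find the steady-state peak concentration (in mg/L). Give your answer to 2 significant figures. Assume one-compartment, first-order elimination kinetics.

k = ln2 / t½ = 0.693147 / 11.4 = 0.06080 h⁻¹
e^(−kτ) = e^(−0.06080 × 20.1) = 0.2946
Accumulation ratio R = 1 / (1 − e^(−kτ)) = 1 / (1 − 0.2946) = 1.418
Steady-state peak = C₀ × R = 5.22 × 1.418 = 7.402 mg/L

7.4 mg/L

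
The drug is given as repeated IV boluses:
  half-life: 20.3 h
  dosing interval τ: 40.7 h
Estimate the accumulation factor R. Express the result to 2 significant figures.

1.3

k = ln2 / t½ = 0.693147 / 20.3 = 0.03415 h⁻¹
e^(−kτ) = e^(−0.03415 × 40.7) = 0.2491
Accumulation ratio R = 1 / (1 − e^(−kτ)) = 1 / (1 − 0.2491) = 1.332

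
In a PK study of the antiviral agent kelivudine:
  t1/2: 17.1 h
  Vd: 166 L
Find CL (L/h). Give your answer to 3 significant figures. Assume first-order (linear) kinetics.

6.73 L/h

k = ln2 / t½ = 0.693147 / 17.1 = 0.04053 h⁻¹
CL = k × Vd = 0.04053 × 166 = 6.728 L/h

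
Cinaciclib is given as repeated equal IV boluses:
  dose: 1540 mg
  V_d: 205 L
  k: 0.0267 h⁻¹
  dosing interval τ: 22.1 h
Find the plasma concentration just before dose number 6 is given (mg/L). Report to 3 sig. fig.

8.85 mg/L

C₀ per dose = Dose / Vd = 1540 / 205 = 7.512 mg/L
Fraction remaining after one interval: r = e^(−kτ) = e^(−0.02670 × 22.1) = 0.5543
Before dose 6, 5 doses have been given (aged 1τ, 2τ, 3τ, 4τ, 5τ).
C_trough = C₀ × (r + r² + … + r^5) = C₀ × r(1−r^5)/(1−r)
        = 7.512 × 0.5543 × (1 − 0.05233) / (1 − 0.5543) = 8.853 mg/L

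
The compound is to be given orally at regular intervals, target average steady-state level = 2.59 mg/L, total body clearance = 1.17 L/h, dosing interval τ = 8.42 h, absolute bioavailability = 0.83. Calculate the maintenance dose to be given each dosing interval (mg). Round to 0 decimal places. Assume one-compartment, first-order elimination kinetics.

31 mg

At steady state, F × (Dose/τ) = Css × CL.
Dose = Css × CL × τ / F = 2.59 × 1.170 × 8.42 / 0.83 = 30.74 mg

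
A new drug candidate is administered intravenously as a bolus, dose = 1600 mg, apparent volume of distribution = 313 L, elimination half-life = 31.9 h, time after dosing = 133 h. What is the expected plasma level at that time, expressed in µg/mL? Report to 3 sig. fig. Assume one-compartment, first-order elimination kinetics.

0.284 µg/mL

C₀ = Dose / Vd = 1600 / 313 = 5.112 mg/L
k = ln2 / t½ = 0.693147 / 31.9 = 0.02173 h⁻¹
C = C₀ · e^(−k·t) = 5.112 × e^(−0.02173 × 133)
  = 5.112 × 0.05557 = 0.2841 mg/L
(0.2841 mg/L = 0.2841 µg/mL)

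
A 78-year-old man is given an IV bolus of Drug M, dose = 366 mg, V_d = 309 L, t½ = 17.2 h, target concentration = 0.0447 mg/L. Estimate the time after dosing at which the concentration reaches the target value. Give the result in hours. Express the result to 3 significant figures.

C₀ = Dose / Vd = 366.0 / 309 = 1.184 mg/L
k = ln2 / t½ = 0.693147 / 17.2 = 0.04030 h⁻¹
t = ln(C₀ / C) / k = ln(1.184 / 0.0447) / 0.04030
  = ln(26.49) / 0.04030 = 3.277 / 0.04030 = 81.32 h

81.3 h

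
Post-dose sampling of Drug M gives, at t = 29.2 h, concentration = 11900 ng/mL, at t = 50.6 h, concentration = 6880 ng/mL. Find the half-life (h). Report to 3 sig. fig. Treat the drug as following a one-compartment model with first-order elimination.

k = ln(C₁/C₂) / (t₂ − t₁) = ln(11900/6880) / (50.6 − 29.2)
  = 0.5479 / 21.40 = 0.02560 h⁻¹
t½ = ln2 / k = 0.693147 / 0.02560 = 27.08 h

27.1 h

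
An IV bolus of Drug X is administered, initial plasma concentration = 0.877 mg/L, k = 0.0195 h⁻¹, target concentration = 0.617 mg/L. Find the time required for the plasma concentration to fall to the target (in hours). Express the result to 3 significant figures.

18.0 h

t = ln(C₀ / C) / k = ln(0.8770 / 0.617) / 0.01950
  = ln(1.421) / 0.01950 = 0.3514 / 0.01950 = 18.02 h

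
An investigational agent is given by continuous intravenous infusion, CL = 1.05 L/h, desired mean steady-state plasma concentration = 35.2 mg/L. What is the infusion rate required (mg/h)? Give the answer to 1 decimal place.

37.0 mg/h

At steady state, infusion rate R₀ = Css × CL = 35.2 × 1.050 = 36.96 mg/h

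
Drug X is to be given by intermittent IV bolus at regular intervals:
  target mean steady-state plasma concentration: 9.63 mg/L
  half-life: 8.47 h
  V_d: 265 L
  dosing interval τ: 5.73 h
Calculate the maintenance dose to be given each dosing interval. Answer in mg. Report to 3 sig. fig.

k = ln2 / t½ = 0.693147 / 8.47 = 0.08184 h⁻¹
CL = k × Vd = 0.08184 × 265 = 21.69 L/h
At steady state, Dose/τ = Css × CL.
Dose = Css × CL × τ = 9.63 × 21.69 × 5.73 = 1197 mg

1200 mg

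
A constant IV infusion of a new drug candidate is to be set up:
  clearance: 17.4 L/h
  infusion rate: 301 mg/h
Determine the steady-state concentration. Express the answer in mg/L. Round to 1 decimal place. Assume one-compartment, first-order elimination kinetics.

17.3 mg/L

At steady state Css = R₀ / CL = 301 / 17.40 = 17.30 mg/L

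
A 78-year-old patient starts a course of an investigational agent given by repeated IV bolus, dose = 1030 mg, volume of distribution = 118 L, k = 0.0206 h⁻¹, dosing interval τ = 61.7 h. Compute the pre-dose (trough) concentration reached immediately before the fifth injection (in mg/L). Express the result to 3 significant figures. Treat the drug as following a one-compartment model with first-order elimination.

3.38 mg/L

C₀ per dose = Dose / Vd = 1030 / 118 = 8.729 mg/L
Fraction remaining after one interval: r = e^(−kτ) = e^(−0.02060 × 61.7) = 0.2805
Before dose 5, 4 doses have been given (aged 1τ, 2τ, 3τ, 4τ).
C_trough = C₀ × (r + r² + … + r^4) = C₀ × r(1−r^4)/(1−r)
        = 8.729 × 0.2805 × (1 − 0.006191) / (1 − 0.2805) = 3.382 mg/L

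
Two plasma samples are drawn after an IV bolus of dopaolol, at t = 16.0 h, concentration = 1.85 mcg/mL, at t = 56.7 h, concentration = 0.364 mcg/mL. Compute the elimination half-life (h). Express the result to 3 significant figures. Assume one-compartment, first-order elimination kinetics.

17.4 h

k = ln(C₁/C₂) / (t₂ − t₁) = ln(1.85/0.364) / (56.7 − 16.0)
  = 1.626 / 40.70 = 0.03995 h⁻¹
t½ = ln2 / k = 0.693147 / 0.03995 = 17.35 h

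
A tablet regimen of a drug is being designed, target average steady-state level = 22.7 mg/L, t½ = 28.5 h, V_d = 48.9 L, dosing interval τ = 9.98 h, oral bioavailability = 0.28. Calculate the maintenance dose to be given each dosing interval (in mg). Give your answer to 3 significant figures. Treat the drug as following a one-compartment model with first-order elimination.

962 mg

k = ln2 / t½ = 0.693147 / 28.5 = 0.02432 h⁻¹
CL = k × Vd = 0.02432 × 48.9 = 1.189 L/h
At steady state, F × (Dose/τ) = Css × CL.
Dose = Css × CL × τ / F = 22.7 × 1.189 × 9.98 / 0.28 = 962.0 mg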